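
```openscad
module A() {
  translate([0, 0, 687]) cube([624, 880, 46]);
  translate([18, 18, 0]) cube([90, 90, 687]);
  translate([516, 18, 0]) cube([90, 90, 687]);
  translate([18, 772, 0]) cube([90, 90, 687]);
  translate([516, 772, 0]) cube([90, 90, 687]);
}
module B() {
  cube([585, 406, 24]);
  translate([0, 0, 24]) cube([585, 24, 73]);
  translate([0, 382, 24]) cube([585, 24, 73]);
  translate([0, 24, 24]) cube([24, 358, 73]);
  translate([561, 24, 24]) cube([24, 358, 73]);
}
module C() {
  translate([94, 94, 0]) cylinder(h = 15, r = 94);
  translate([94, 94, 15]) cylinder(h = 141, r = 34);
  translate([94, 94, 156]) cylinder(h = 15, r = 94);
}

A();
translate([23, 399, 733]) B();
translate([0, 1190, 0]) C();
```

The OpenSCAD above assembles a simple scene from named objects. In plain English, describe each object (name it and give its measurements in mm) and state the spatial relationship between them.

A is a rectangular dining table. The top is 624×880×46 mm with its upper surface at z = 733 mm. It stands on four 90×90 mm square legs, each inset 18 mm from the nearest pair of top edges, running from the floor to the underside of the top.

B is an open-topped rectangular box: outside dimensions 585×406×97 mm, with a uniform wall and base thickness of 24 mm. The base is a full 585×406 slab on the floor; four walls sit on top of the base. The front and back walls (the −y and +y sides) span the full width; the two side walls fit between them.

C is a spool: two coaxial disc flanges of radius 94 mm and thickness 15 mm, joined by a core cylinder of radius 34 mm and height 141 mm. The lower flange rests on z = 0 and the three cylinders share a vertical axis.

The open box is on top of the table. The spool is on the floor beside the table on its +y side.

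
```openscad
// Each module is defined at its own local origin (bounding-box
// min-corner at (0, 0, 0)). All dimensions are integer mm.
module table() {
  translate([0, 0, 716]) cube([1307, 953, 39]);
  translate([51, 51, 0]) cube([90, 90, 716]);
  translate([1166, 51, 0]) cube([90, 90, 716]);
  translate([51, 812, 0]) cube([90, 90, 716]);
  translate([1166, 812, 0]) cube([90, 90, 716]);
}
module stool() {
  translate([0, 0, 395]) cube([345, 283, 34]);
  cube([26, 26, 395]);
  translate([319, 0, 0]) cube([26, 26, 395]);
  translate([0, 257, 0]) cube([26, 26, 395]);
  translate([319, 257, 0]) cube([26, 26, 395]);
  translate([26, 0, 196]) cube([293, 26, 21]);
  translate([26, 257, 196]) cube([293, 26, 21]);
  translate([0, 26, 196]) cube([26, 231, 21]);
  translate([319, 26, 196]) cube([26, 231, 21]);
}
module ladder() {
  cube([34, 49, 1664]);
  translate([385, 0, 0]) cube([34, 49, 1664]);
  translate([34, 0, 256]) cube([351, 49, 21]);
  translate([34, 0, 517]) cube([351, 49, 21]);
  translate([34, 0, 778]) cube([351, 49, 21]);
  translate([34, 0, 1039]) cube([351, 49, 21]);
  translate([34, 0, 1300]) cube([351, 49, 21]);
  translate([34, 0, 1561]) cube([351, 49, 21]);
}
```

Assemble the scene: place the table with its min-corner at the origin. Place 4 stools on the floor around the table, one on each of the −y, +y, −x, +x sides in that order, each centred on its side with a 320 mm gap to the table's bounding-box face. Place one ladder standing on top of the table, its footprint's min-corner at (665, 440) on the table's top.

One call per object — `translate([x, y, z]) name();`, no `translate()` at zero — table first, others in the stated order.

table();
translate([481, -603, 0]) stool();
translate([481, 1273, 0]) stool();
translate([-665, 335, 0]) stool();
translate([1627, 335, 0]) stool();
translate([665, 440, 755]) ladder();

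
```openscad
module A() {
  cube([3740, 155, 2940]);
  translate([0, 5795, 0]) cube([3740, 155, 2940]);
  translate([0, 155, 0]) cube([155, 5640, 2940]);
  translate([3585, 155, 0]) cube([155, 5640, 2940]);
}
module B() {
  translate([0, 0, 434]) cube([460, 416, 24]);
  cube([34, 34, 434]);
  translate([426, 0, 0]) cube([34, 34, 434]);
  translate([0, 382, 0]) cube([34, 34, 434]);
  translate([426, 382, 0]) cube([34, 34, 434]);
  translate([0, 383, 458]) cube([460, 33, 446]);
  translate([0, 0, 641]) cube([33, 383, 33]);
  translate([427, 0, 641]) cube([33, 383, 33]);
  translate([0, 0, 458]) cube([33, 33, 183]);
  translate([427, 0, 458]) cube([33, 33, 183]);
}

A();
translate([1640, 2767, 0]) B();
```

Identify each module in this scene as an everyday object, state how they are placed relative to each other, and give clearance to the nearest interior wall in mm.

A is a house frame. B is a chair. The chair sits inside the house frame, centred. The clearance to the nearest interior wall is 1485 mm.

Clearances: x = 1485, y = 2612; minimum 1485 mm.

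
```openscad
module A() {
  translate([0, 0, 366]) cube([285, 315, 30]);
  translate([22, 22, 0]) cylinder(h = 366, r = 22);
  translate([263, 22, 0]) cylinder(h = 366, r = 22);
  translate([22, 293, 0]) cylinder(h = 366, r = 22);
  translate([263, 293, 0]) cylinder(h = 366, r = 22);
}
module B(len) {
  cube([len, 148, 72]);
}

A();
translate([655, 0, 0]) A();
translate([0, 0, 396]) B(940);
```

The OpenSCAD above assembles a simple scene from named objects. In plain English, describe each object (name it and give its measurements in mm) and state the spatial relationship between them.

A is a four-legged stool. The seat is a 285×315×30 mm slab whose top surface is at z = 396 mm; four round legs, each 44 mm in diameter, run from the floor (z = 0) to the underside of the seat, each leg's axis is inset half a diameter from the nearest pair of seat edges (so the leg's bounding box is flush with the corner).

B is a rectangular beam 940 mm long (x), 148 mm deep (y), 72 mm thick (z).

The beam spans the tops of two stools placed 370 mm apart, resting at z = 396 mm.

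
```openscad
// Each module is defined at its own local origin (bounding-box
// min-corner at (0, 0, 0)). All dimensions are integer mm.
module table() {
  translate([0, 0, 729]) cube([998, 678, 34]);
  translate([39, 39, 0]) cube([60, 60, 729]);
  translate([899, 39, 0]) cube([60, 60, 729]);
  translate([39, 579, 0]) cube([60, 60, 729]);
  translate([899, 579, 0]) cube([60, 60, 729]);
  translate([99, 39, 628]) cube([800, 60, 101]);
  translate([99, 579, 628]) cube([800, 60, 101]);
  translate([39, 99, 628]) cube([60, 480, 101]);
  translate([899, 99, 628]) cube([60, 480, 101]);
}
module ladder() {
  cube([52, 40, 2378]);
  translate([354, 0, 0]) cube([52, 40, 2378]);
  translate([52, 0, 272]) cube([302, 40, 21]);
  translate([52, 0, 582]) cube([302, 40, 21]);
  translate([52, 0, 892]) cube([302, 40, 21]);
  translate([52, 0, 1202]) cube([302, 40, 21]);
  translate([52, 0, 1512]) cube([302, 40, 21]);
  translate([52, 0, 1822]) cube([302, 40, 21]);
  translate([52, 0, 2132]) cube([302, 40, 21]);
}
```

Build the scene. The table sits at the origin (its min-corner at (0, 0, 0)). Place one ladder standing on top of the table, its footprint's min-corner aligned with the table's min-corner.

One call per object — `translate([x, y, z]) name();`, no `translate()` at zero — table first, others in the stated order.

table();
translate([0, 0, 763]) ladder();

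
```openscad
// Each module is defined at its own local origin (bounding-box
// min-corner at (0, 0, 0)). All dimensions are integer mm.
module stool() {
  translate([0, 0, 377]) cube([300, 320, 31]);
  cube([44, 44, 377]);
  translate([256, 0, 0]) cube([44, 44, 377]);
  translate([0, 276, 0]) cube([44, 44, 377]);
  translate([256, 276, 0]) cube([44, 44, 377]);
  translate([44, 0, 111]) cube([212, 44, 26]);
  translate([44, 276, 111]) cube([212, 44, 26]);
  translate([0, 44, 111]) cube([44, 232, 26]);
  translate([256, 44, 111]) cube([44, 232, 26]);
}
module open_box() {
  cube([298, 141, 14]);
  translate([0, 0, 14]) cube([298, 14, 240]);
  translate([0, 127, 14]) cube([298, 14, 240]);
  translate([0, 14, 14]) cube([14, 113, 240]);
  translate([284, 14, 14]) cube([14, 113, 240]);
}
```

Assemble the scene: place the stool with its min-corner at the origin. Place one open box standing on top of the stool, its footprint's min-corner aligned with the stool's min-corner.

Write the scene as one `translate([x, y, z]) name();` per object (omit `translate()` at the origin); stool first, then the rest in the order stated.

stool();
translate([0, 0, 408]) open_box();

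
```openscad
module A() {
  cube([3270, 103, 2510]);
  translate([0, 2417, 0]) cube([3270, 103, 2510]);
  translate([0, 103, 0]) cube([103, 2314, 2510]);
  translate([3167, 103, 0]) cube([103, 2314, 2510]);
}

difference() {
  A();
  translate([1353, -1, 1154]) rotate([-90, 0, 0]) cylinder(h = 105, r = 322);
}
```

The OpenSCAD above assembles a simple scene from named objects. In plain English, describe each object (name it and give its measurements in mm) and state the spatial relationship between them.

A is a box-shaped house frame (walls only): outside footprint 3270×2520 mm, wall height 2510 mm, wall thickness 103 mm. The two y-facing walls run the full x-width; the two x-facing walls fit between the inner faces of the y-facing walls.

The house frame has a circular hole of radius 322 mm through its front wall, centred at (x = 1353, z = 1154).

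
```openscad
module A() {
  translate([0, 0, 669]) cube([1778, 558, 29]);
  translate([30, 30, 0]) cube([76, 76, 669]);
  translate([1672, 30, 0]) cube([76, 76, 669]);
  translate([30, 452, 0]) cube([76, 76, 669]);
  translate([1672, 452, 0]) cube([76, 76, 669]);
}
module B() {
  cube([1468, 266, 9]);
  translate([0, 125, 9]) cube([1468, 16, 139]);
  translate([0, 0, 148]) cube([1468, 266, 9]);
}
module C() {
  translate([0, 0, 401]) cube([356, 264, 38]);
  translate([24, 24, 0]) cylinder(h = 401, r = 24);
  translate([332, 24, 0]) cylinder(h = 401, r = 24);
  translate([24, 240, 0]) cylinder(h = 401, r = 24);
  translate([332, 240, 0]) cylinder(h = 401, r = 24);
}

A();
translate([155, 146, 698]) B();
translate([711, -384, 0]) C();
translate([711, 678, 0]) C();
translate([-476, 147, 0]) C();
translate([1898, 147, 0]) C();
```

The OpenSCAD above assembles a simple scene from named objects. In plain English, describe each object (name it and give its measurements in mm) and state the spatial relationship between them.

A is a table: top 1778 mm (x) × 558 mm (y), 29 mm thick, upper face at z = 698 mm, on four 76×76 mm square legs, each inset 30 mm from the nearest pair of top edges, running from z = 0 to the bottom of the top.

B is an I-beam lying along x, 1468 mm long. Overall section height 157 mm. Two flanges 266 mm wide (y) and 9 mm thick, one on the floor and one at the top; a web 16 mm thick runs between them, centred on the flange width.

C is a simple wooden stool: a rectangular seat 356 mm (x) by 264 mm (y), 38 mm thick, top face at z = 439 mm, on four round legs, each 48 mm in diameter. The legs rest on z = 0, each leg's axis is inset half a diameter from the nearest pair of seat edges (so the leg's bounding box is flush with the corner).

The I-beam is on top of the table, centred. Four stools sit around the table at the −y, +y, −x, +x sides.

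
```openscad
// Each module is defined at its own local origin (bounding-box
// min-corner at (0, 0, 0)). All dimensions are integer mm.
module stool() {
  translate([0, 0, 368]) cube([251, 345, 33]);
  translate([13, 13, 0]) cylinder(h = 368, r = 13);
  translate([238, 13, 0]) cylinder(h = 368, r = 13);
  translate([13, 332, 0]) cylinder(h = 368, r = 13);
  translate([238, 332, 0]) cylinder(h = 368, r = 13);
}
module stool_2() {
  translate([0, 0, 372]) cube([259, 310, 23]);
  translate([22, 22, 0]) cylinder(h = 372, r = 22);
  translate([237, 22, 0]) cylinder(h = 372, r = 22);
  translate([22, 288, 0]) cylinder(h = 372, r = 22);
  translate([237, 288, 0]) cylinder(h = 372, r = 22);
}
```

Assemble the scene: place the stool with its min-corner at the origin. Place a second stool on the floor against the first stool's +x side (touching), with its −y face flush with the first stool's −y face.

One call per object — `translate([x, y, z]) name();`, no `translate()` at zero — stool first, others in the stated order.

stool();
translate([251, 0, 0]) stool_2();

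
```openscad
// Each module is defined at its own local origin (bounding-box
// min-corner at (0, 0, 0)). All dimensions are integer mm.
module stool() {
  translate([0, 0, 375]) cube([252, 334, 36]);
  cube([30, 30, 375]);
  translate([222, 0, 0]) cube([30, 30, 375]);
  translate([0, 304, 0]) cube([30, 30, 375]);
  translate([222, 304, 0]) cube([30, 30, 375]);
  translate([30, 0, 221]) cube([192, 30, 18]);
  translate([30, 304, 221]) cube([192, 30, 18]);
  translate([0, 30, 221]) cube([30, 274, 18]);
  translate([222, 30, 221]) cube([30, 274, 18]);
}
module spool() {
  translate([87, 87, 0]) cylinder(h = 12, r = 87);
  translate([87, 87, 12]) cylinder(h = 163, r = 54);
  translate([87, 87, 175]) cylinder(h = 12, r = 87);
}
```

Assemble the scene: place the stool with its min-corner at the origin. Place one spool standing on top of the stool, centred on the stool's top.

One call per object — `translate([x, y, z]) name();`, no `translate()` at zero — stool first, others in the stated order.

stool();
translate([39, 80, 411]) spool();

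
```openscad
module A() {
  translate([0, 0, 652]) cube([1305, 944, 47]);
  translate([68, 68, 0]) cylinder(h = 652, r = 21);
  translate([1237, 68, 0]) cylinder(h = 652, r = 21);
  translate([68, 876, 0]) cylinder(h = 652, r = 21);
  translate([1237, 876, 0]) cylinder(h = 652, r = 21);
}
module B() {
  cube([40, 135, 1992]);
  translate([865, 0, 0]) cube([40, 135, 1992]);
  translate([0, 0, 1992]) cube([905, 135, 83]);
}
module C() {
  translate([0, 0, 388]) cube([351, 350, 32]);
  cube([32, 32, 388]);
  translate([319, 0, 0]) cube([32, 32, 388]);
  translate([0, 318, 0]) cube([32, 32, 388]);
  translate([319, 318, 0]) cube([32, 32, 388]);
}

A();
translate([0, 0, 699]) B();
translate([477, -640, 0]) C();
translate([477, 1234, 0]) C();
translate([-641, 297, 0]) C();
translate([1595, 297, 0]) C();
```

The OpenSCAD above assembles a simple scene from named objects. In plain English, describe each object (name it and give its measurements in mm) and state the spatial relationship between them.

A is a table: top 1305 mm (x) × 944 mm (y), 47 mm thick, upper face at z = 699 mm, on four round legs of 42 mm diameter, each leg's bounding box inset 47 mm from the nearest pair of top edges, running from z = 0 to the bottom of the top.

B is a rectangular door frame: two vertical jambs of 40×135 mm section, 1992 mm tall, with a clear opening 825 mm wide between their inner faces. A header 83 mm tall and 135 mm deep lies on top of the jambs and spans the full outside width.

C is a simple wooden stool: a rectangular seat 351 mm (x) by 350 mm (y), 32 mm thick, top face at z = 420 mm, on four square legs, each 32×32 mm in cross-section. The legs rest on z = 0, each flush with a corner of the seat.

The door frame is on top of the table. Four stools sit around the table at the −y, +y, −x, +x sides.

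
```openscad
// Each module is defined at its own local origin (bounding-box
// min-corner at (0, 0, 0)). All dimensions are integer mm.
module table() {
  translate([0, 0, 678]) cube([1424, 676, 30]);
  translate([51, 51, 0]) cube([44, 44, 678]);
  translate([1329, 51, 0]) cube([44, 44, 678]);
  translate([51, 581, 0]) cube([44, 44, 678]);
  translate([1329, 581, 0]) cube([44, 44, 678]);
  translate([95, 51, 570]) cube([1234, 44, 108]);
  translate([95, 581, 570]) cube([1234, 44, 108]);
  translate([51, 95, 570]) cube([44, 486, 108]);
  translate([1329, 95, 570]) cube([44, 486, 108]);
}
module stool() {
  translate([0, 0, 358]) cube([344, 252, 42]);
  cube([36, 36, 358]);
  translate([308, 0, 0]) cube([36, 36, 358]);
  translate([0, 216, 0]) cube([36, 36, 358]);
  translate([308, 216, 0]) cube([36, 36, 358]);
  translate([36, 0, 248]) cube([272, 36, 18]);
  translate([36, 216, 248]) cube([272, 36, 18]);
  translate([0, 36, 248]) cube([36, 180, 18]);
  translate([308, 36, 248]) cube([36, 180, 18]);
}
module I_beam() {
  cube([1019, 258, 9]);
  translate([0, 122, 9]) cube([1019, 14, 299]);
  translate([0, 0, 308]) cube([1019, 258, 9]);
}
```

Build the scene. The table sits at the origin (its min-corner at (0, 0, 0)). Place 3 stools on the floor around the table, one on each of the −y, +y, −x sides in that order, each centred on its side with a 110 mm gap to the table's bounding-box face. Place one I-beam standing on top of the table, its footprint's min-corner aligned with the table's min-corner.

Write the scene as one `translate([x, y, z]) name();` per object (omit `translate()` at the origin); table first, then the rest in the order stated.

table();
translate([540, -362, 0]) stool();
translate([540, 786, 0]) stool();
translate([-454, 212, 0]) stool();
translate([0, 0, 708]) I_beam();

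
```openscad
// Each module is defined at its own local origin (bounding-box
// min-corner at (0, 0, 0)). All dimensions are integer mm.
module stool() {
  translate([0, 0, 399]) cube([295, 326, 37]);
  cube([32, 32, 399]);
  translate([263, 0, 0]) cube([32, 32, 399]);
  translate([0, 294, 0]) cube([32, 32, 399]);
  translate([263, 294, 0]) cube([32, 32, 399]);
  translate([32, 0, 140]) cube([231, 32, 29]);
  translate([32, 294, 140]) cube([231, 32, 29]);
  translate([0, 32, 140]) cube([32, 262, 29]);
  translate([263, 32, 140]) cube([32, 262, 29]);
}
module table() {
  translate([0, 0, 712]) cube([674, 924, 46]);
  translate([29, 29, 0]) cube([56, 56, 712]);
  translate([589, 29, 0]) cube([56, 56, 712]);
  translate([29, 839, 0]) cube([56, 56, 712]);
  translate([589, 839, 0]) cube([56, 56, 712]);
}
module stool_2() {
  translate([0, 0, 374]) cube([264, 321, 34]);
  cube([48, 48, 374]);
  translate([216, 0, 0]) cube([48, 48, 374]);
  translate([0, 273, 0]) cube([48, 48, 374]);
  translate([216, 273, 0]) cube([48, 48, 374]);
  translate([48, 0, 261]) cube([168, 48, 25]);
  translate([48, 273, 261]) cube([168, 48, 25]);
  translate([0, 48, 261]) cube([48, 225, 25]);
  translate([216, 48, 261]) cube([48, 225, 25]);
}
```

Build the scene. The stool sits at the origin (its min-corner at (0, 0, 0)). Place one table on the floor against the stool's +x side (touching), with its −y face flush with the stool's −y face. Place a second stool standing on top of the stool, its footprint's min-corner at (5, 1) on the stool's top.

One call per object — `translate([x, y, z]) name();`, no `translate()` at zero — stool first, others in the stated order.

stool();
translate([295, 0, 0]) table();
translate([5, 1, 436]) stool_2();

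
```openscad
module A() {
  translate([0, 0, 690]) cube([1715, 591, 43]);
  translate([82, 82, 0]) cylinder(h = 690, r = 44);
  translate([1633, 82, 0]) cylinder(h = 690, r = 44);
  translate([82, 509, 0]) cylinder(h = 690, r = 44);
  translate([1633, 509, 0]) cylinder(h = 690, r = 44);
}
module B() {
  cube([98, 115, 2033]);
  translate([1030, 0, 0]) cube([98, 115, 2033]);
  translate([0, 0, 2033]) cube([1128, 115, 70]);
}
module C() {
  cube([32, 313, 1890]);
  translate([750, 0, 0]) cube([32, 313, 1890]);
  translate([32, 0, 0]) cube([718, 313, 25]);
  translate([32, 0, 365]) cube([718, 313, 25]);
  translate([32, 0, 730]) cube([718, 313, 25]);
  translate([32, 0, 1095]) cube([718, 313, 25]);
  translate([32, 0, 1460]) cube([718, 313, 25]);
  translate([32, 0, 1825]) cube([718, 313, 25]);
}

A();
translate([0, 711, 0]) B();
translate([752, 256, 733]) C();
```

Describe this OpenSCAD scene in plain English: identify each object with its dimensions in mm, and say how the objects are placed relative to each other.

A is a table: top 1715 mm (x) × 591 mm (y), 43 mm thick, upper face at z = 733 mm, on four round legs of 88 mm diameter, each leg's bounding box inset 38 mm from the nearest pair of top edges, running from z = 0 to the bottom of the top.

B is a door frame. The clear opening is 932 mm wide and 2033 mm high. Two 98 mm wide jambs, 115 mm deep, stand either side of the opening from the floor to the top of the opening. A 70 mm thick head sits across the top of both jambs, spanning the full outside width of the frame.

C is an open bookshelf. Two side panels, each 32 mm thick, 313 mm deep and 1890 mm tall, stand 782 mm apart (outside-to-outside). Between them sit 6 shelves, each 25 mm thick and 313 mm deep, spanning the full gap between the sides. The bottom shelf rests on the floor (its underside at z = 0) and the clear gap between one shelf's top and the next shelf's underside is 340 mm.

The door frame is on the floor beside the table on its +y side. The bookshelf is on top of the table.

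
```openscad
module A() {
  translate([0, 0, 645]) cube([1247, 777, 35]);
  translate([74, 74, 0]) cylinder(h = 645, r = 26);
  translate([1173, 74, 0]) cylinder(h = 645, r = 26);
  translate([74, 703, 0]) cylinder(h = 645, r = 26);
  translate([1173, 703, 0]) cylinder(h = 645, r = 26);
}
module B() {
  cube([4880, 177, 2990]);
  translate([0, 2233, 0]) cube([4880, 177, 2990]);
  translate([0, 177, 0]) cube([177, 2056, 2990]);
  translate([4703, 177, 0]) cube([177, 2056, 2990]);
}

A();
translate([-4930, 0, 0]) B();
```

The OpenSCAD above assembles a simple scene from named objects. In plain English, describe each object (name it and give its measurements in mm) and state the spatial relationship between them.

A is a rectangular dining table. The top is 1247×777×35 mm with its upper surface at z = 680 mm. It stands on four round legs of 52 mm diameter, each leg's bounding box inset 48 mm from the nearest pair of top edges, running from the floor to the underside of the top.

B is a box-shaped house frame (walls only): outside footprint 4880×2410 mm, wall height 2990 mm, wall thickness 177 mm. The two y-facing walls run the full x-width; the two x-facing walls fit between the inner faces of the y-facing walls.

The house frame is on the floor beside the table on its −x side.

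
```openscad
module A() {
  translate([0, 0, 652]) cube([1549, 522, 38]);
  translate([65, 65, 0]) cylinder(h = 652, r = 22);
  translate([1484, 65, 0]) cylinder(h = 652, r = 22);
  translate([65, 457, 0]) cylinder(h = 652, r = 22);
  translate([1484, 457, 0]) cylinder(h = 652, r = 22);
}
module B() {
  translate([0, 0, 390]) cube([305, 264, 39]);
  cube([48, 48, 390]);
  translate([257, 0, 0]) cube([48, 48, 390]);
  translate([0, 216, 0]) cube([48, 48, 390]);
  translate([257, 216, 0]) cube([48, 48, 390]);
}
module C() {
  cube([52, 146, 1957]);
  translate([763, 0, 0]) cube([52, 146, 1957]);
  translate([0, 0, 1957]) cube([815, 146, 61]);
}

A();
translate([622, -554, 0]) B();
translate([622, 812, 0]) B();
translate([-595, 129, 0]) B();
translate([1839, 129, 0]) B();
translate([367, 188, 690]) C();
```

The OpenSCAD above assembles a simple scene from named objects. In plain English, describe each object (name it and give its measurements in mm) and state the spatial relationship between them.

A is a table: top 1549 mm (x) × 522 mm (y), 38 mm thick, upper face at z = 690 mm, on four round legs of 44 mm diameter, each leg's bounding box inset 43 mm from the nearest pair of top edges, running from z = 0 to the bottom of the top.

B is a simple wooden stool: a rectangular seat 305 mm (x) by 264 mm (y), 39 mm thick, top face at z = 429 mm, on four square legs, each 48×48 mm in cross-section. The legs rest on z = 0, each flush with a corner of the seat.

C is a door frame. The clear opening is 711 mm wide and 1957 mm high. Two 52 mm wide jambs, 146 mm deep, stand either side of the opening from the floor to the top of the opening. A 61 mm thick head sits across the top of both jambs, spanning the full outside width of the frame.

Four stools sit around the table at the −y, +y, −x, +x sides. The door frame is on top of the table, centred.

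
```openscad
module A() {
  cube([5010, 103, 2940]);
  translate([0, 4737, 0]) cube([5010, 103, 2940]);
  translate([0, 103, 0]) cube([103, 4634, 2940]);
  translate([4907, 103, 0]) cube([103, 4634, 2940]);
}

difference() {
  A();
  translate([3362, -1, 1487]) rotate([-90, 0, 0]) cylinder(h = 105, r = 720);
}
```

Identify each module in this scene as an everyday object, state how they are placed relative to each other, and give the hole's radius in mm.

A is a house frame. The house frame has a circular hole through its front wall. The hole's radius is 720 mm.

The subtracted cylinder has r = 720 mm.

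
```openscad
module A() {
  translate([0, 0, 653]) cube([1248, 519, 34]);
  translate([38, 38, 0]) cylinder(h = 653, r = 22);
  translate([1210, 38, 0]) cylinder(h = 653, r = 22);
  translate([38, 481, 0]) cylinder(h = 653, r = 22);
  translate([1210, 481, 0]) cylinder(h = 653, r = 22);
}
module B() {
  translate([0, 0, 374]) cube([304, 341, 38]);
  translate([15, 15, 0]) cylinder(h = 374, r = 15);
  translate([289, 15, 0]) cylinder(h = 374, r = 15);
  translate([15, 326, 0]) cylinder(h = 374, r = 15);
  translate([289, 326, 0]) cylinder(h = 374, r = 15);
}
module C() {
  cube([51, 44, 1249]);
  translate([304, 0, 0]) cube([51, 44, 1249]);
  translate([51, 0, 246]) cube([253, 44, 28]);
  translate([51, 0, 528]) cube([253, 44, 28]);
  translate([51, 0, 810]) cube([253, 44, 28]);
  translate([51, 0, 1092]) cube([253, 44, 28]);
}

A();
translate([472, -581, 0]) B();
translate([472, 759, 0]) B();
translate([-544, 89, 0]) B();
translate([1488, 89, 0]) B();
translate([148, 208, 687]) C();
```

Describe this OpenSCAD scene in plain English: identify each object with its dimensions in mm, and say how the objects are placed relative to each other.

A is a table with a 1248×519 mm rectangular top, 34 mm thick, top surface at z = 687 mm, supported by four round legs of 44 mm diameter, each leg's bounding box inset 16 mm from the nearest pair of top edges, running from the floor.

B is a four-legged stool. The seat is 304×341 mm, 38 mm thick, top at z = 412 mm. It stands on four round legs, each 30 mm in diameter, from z = 0 to the seat underside, each leg's axis is inset half a diameter from the nearest pair of seat edges (so the leg's bounding box is flush with the corner).

C is a straight ladder. Two 51×44 mm vertical rails, 1249 mm tall, stand 355 mm apart (outside-to-outside) with their front faces coplanar on the −y side. 4 rungs, each 44 mm deep and 28 mm tall, span between the inner faces of the rails, front faces flush with the rails. The lowest rung's underside is at z = 246 mm and rungs are spaced 282 mm apart (underside to underside).

Four stools sit around the table at the −y, +y, −x, +x sides. The ladder is on top of the table.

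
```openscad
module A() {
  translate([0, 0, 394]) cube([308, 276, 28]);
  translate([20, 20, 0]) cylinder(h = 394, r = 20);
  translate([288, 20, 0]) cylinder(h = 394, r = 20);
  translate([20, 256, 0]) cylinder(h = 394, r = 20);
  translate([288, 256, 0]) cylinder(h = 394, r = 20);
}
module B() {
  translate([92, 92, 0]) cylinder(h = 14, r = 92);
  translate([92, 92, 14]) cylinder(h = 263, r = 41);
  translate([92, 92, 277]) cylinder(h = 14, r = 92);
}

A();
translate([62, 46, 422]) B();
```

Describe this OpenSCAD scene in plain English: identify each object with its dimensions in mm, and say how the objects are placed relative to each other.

A is a four-legged stool. The seat is 308×276 mm, 28 mm thick, top at z = 422 mm. It stands on four round legs, each 40 mm in diameter, from z = 0 to the seat underside, each leg's axis is inset half a diameter from the nearest pair of seat edges (so the leg's bounding box is flush with the corner).

B is a spool: two coaxial disc flanges of radius 92 mm and thickness 14 mm, joined by a core cylinder of radius 41 mm and height 263 mm. The lower flange rests on z = 0 and the three cylinders share a vertical axis.

The spool is on top of the stool, centred.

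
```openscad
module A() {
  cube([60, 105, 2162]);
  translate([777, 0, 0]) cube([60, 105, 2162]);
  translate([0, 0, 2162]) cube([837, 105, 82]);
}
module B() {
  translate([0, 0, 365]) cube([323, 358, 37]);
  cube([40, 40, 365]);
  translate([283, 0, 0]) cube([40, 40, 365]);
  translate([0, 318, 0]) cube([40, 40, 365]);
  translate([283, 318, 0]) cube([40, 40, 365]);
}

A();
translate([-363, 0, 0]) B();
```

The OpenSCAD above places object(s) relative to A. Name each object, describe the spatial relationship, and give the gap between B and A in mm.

A is a door frame. B is a stool. The stool is on the floor beside the door frame on its −x side. The gap between the stool and the door frame is 40 mm.

The stool's nearest face is 40 mm from the door frame's −x face.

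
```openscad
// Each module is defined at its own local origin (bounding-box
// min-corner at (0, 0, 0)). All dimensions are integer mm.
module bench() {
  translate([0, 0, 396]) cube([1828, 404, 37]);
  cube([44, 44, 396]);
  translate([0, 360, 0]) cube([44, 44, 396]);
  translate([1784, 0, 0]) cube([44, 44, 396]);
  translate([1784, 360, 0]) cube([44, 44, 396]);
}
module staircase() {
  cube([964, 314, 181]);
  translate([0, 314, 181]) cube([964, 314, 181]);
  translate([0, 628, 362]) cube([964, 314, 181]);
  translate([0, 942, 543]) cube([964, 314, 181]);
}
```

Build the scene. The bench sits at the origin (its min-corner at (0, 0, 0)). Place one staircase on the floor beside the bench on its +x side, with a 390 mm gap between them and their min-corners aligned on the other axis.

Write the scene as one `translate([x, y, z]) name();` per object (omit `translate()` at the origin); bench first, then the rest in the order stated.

bench();
translate([2218, 0, 0]) staircase();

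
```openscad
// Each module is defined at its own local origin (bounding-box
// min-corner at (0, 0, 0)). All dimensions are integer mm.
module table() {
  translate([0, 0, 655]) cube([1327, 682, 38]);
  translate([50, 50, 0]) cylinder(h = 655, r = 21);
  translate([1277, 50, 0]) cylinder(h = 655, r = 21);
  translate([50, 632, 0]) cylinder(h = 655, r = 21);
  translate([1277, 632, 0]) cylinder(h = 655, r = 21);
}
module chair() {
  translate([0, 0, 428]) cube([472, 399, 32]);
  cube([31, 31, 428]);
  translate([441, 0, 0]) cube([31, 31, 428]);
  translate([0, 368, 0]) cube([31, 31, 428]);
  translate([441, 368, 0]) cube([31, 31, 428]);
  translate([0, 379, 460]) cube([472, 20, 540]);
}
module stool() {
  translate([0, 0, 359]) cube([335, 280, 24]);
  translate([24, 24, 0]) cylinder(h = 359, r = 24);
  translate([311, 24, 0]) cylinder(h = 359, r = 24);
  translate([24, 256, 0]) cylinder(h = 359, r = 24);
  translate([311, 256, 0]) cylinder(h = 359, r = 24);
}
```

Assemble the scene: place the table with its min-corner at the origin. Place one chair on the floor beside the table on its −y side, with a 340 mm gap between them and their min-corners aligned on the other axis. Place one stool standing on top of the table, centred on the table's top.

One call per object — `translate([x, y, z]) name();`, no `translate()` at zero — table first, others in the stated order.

table();
translate([0, -739, 0]) chair();
translate([496, 201, 693]) stool();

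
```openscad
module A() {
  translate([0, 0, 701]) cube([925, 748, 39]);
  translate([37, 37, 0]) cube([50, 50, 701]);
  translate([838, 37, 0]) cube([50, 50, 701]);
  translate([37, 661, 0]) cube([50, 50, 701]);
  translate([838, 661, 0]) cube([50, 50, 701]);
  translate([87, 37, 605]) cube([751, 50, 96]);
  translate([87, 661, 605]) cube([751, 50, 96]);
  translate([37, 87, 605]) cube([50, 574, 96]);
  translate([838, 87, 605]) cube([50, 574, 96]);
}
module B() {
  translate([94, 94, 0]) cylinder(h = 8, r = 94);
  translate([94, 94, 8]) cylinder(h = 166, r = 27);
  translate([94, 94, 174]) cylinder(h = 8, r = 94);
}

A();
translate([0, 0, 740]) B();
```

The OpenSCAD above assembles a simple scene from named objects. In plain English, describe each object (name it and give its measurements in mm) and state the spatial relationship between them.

A is a table: top 925 mm (x) × 748 mm (y), 39 mm thick, upper face at z = 740 mm, on four 50×50 mm square legs, each inset 37 mm from the nearest pair of top edges, running from z = 0 to the bottom of the top. Four apron rails, 50 mm thick and 96 mm tall, run between adjacent legs with their top edges flush with the underside of the top and their outer faces flush with the legs' outer faces.

B is a spool: two coaxial disc flanges of radius 94 mm and thickness 8 mm, joined by a core cylinder of radius 27 mm and height 166 mm. The lower flange rests on z = 0 and the three cylinders share a vertical axis.

The spool is on top of the table.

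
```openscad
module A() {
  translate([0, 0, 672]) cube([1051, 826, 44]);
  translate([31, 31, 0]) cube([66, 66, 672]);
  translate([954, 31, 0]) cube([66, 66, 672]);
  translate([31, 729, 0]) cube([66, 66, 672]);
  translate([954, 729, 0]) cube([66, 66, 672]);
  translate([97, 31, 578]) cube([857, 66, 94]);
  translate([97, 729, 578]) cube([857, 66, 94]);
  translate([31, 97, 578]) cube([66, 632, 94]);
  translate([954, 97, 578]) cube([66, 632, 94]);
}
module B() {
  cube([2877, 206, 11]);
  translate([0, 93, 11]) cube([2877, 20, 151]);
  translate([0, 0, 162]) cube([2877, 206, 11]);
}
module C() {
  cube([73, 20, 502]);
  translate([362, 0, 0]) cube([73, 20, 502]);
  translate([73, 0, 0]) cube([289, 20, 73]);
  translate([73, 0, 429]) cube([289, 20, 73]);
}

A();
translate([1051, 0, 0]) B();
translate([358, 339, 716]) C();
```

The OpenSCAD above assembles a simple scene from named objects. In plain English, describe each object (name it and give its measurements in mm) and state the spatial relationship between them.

A is a table: top 1051 mm (x) × 826 mm (y), 44 mm thick, upper face at z = 716 mm, on four 66×66 mm square legs, each inset 31 mm from the nearest pair of top edges, running from z = 0 to the bottom of the top. Four apron rails, 66 mm thick and 94 mm tall, run between adjacent legs with their top edges flush with the underside of the top and their outer faces flush with the legs' outer faces.

B is an I-beam lying along x, 2877 mm long. Overall section height 173 mm. Two flanges 206 mm wide (y) and 11 mm thick, one on the floor and one at the top; a web 20 mm thick runs between them, centred on the flange width.

C is a picture frame with a 289×356 mm rectangular opening (x by z) and a uniform 73 mm border on every side. Frame depth is 20 mm along y. It is built from two vertical stiles running the full outside height and two horizontal rails spanning the gap between the stiles.

The I-beam is against the table's +x side, with their −y faces flush. The picture frame is on top of the table.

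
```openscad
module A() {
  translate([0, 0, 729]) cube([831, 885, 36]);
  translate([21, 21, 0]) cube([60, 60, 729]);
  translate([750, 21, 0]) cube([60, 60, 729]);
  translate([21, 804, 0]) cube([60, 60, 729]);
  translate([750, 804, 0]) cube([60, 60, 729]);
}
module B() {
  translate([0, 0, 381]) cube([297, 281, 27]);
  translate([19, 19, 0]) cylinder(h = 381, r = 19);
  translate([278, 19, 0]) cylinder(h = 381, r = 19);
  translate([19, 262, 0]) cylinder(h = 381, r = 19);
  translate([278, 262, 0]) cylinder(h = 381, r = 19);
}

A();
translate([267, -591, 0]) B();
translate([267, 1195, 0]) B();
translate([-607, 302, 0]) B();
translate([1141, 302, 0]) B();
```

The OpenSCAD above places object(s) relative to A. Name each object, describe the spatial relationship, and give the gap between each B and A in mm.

A is a table. B is a stool. Four stools sit around the table at the −y, +y, −x, +x sides. The gap between each stool and the table is 310 mm.

Each stool's nearest face is 310 mm from the table's bounding box.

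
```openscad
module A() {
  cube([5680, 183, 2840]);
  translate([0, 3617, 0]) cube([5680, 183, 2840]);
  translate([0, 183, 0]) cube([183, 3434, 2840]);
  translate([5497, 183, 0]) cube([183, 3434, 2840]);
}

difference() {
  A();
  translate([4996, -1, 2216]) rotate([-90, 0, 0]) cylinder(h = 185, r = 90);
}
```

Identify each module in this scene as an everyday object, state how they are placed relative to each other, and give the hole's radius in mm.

The subtracted cylinder has r = 90 mm.

A is a house frame. The house frame has a circular hole through its front wall. The hole's radius is 90 mm.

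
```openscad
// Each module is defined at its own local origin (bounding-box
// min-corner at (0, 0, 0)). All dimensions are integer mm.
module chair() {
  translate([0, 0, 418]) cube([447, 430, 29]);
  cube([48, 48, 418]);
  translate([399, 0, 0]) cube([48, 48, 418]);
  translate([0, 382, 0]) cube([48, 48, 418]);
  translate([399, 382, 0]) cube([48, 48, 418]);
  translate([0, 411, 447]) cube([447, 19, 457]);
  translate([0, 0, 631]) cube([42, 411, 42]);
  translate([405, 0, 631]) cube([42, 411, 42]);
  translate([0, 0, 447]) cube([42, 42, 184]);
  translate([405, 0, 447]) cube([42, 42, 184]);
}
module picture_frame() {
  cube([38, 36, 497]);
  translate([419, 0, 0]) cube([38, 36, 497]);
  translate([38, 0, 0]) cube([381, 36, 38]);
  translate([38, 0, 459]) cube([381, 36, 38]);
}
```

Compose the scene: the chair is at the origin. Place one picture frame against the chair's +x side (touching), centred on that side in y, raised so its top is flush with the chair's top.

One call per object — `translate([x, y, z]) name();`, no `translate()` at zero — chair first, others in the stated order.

chair();
translate([447, 197, 407]) picture_frame();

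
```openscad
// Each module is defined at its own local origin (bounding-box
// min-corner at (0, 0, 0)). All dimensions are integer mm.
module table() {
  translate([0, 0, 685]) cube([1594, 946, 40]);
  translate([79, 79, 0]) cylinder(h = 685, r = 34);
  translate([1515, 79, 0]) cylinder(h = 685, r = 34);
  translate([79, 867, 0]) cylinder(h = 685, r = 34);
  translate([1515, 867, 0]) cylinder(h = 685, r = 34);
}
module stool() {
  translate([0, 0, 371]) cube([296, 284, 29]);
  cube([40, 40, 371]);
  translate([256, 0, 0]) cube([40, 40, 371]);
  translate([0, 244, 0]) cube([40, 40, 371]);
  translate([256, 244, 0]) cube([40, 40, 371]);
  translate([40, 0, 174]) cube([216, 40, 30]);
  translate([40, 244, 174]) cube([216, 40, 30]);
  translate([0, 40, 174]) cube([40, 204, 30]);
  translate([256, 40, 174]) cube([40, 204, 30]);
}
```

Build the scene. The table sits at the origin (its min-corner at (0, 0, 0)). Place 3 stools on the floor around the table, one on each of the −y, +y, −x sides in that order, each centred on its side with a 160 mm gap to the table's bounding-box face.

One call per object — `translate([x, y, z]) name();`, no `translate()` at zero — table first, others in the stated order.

table();
translate([649, -444, 0]) stool();
translate([649, 1106, 0]) stool();
translate([-456, 331, 0]) stool();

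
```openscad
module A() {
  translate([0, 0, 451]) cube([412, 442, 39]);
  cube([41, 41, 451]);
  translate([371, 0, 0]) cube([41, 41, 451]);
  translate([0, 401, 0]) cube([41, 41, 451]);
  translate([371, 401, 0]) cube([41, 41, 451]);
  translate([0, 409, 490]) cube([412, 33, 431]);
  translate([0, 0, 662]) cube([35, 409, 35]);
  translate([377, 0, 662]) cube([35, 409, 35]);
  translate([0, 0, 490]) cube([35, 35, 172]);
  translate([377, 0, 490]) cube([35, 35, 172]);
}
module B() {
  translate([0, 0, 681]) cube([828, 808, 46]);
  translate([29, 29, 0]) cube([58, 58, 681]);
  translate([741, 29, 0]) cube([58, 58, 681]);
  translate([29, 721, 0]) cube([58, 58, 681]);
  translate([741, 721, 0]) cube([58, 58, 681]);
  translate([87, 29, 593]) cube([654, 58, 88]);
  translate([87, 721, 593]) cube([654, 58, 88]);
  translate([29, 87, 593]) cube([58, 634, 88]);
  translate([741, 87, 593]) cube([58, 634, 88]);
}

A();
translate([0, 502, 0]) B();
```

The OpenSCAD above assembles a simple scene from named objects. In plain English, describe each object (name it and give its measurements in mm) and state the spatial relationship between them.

A is a chair. The seat is a 412×442×39 mm slab with its top at z = 490 mm, on four 41×41 mm corner legs (flush with the seat edges, standing on z = 0). A flat backrest 33 mm thick, 431 mm tall, spans the full seat width and rises from the seat top along its +y edge, rear face flush with the rear of the seat. Two armrests of 35×35 mm section run along each side from the seat's front edge to the front of the backrest, top faces 207 mm above the seat top and outer faces flush with the seat's x-edges; a 35×35 mm post under the front of each armrest stands on the seat at the front corner.

B is a rectangular dining table. The top is 828×808×46 mm with its upper surface at z = 727 mm. It stands on four 58×58 mm square legs, each inset 29 mm from the nearest pair of top edges, running from the floor to the underside of the top. Four apron rails, 58 mm thick and 88 mm tall, run between adjacent legs with their top edges flush with the underside of the top and their outer faces flush with the legs' outer faces.

The table is on the floor beside the chair on its +y side.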